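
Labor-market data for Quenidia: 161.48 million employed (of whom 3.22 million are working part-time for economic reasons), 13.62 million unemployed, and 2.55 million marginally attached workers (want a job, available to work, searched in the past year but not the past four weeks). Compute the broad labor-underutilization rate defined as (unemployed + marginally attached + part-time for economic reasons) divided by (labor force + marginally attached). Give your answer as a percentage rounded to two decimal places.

Labor force = 161.48 + 13.62 = 175.10 million.
Numerator = 13.62 + 2.55 + 3.22 = 19.39 million.
Denominator = 175.10 + 2.55 = 177.65 million.
Broad rate = 19.39 / 177.65 = 10.91%.

Broad underutilization rate ≈ 10.91%.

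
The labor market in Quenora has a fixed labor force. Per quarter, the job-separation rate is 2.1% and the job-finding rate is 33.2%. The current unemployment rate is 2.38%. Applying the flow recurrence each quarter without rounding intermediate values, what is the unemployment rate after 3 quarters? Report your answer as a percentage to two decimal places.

With a fixed labor force, u_{t+1} = u_t + s·(1−u_t) − f·u_t = u_t·(1−s−f) + s.
Here 1−s−f = 0.647 and s = 0.021.
u_1 = 0.023800 × 0.647 + 0.021 = 0.036399.
u_2 = 0.036399 × 0.647 + 0.021 = 0.044550.
u_3 = 0.044550 × 0.647 + 0.021 = 0.049824.

Unemployment rate after three quarters ≈ 4.98%.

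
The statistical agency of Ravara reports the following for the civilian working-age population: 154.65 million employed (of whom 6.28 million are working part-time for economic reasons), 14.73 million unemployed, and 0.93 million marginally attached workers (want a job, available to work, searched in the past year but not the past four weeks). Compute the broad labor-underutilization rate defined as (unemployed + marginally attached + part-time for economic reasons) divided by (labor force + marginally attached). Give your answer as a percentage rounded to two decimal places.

Labor force = 154.65 + 14.73 = 169.38 million.
Numerator = 14.73 + 0.93 + 6.28 = 21.94 million.
Denominator = 169.38 + 0.93 = 170.31 million.
Broad rate = 21.94 / 170.31 = 12.88%.

Broad underutilization rate ≈ 12.88%.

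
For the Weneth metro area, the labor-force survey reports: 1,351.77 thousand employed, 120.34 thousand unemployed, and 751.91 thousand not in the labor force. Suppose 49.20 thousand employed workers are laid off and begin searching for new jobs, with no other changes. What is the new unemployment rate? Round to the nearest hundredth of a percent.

New unemployment rate ≈ 11.52%.

Initially, labor force = 1,351.77 + 120.34 = 1,472.11 thousand, so u = 120.34/1,472.11 = 8.17%.
After the change, employed falls and unemployed rises by 49.20; labor force unchanged → E = 1,302.57, U = 169.54, labor force = 1,472.11 thousand.
New unemployment rate = 169.54 / 1,472.11 = 11.52%.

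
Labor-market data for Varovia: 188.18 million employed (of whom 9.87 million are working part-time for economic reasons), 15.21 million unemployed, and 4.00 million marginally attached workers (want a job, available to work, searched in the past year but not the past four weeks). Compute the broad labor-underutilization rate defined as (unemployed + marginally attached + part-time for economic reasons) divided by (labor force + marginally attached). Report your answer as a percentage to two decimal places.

Labor force = 188.18 + 15.21 = 203.39 million.
Numerator = 15.21 + 4.00 + 9.87 = 29.08 million.
Denominator = 203.39 + 4.00 = 207.39 million.
Broad rate = 29.08 / 207.39 = 14.02%.

Broad underutilization rate ≈ 14.02%.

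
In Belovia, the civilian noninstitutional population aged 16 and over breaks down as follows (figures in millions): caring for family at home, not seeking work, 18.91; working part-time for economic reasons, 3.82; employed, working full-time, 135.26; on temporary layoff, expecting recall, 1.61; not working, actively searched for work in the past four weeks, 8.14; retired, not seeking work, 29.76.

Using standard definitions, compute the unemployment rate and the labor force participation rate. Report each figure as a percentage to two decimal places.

Unemployment rate ≈ 6.55%; labor force participation rate ≈ 75.36%.

Employed = 3.82 + 135.26 = 139.08 million (anyone who worked, including part-time for economic reasons, counts as employed).
Unemployed = 1.61 + 8.14 = 9.75 million (jobless and actively searching, or on temporary layoff).
Labor force = 139.08 + 9.75 = 148.83 million.
Not in labor force = 18.91 + 29.76 = 48.67 million (those not working and not actively searching are outside the labor force).
Civilian working-age population = 148.83 + 48.67 = 197.50 million.
Unemployment rate = 9.75 / 148.83 = 6.55%.
Labor force participation rate = 148.83 / 197.50 = 75.36%.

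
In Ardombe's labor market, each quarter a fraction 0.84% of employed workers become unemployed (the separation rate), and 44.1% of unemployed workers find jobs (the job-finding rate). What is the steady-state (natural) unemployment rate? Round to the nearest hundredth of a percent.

Steady-state unemployment rate ≈ 1.87%.

At steady state the flows balance: s·E = f·U, so U/(E+U) = s/(s+f).
u* = 0.84 / (0.84 + 44.1) = 0.84 / 44.94 = 1.87%.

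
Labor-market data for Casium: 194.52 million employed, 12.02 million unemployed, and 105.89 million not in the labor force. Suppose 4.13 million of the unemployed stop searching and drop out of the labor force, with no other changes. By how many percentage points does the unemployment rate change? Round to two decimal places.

The unemployment rate changes by −1.92 percentage points.

Initially, labor force = 194.52 + 12.02 = 206.54 million, so u = 12.02/206.54 = 5.82%.
After the change, unemployed and labor force both fall by 4.13 → E = 194.52, U = 7.89, labor force = 202.41 million.
New unemployment rate = 7.89 / 202.41 = 3.90%.
Change = 3.90% − 5.82% = −1.92 percentage points.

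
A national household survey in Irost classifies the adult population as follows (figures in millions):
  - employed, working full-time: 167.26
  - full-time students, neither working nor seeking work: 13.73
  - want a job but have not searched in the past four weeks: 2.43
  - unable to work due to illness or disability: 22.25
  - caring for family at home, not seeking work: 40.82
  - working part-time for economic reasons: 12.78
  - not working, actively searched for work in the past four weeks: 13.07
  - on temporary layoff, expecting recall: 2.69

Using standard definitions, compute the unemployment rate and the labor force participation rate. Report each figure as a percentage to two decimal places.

Unemployment rate ≈ 8.05%; labor force participation rate ≈ 71.19%.

Employed = 167.26 + 12.78 = 180.04 million (anyone who worked, including part-time for economic reasons, counts as employed).
Unemployed = 13.07 + 2.69 = 15.76 million (jobless and actively searching, or on temporary layoff).
Labor force = 180.04 + 15.76 = 195.80 million.
Not in labor force = 13.73 + 2.43 + 22.25 + 40.82 = 79.23 million (those not working and not actively searching are outside the labor force — including those who want a job but have given up searching).
Civilian working-age population = 195.80 + 79.23 = 275.03 million.
Unemployment rate = 15.76 / 195.80 = 8.05%.
Labor force participation rate = 195.80 / 275.03 = 71.19%.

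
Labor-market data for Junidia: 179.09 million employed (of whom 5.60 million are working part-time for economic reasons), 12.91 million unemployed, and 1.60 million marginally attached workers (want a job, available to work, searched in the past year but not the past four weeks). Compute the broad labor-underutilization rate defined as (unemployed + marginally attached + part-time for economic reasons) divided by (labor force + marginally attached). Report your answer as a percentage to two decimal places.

Broad underutilization rate ≈ 10.39%.

Labor force = 179.09 + 12.91 = 192.00 million.
Numerator = 12.91 + 1.60 + 5.60 = 20.11 million.
Denominator = 192.00 + 1.60 = 193.60 million.
Broad rate = 20.11 / 193.60 = 10.39%.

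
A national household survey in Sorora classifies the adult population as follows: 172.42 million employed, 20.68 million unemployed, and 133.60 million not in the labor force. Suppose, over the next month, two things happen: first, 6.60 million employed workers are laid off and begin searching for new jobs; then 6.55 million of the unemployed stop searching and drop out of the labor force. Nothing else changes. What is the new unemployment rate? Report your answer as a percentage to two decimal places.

Initially, labor force = 172.42 + 20.68 = 193.10 million, so u = 20.68/193.10 = 10.71%.
After the first change, employed falls and unemployed rises by 6.60; labor force unchanged → E = 165.82, U = 27.28, labor force = 193.10 million.
After the second change, unemployed and labor force both fall by 6.55 → E = 165.82, U = 20.73, labor force = 186.55 million.
New unemployment rate = 20.73 / 186.55 = 11.11%.

New unemployment rate ≈ 11.11%.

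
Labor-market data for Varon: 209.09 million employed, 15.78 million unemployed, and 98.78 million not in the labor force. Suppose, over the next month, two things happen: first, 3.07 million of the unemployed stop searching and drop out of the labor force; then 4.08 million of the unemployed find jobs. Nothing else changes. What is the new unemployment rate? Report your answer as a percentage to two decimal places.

New unemployment rate ≈ 3.89%.

Initially, labor force = 209.09 + 15.78 = 224.87 million, so u = 15.78/224.87 = 7.02%.
After the first change, unemployed and labor force both fall by 3.07 → E = 209.09, U = 12.71, labor force = 221.80 million.
After the second change, unemployed falls and employed rises by 4.08; labor force unchanged → E = 213.17, U = 8.63, labor force = 221.80 million.
New unemployment rate = 8.63 / 221.80 = 3.89%.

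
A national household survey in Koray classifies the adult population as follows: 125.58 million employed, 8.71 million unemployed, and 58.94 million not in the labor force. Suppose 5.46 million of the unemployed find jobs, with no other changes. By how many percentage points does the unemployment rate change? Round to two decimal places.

Initially, labor force = 125.58 + 8.71 = 134.29 million, so u = 8.71/134.29 = 6.49%.
After the change, unemployed falls and employed rises by 5.46; labor force unchanged → E = 131.04, U = 3.25, labor force = 134.29 million.
New unemployment rate = 3.25 / 134.29 = 2.42%.
Change = 2.42% − 6.49% = −4.07 percentage points.

The unemployment rate changes by −4.07 percentage points.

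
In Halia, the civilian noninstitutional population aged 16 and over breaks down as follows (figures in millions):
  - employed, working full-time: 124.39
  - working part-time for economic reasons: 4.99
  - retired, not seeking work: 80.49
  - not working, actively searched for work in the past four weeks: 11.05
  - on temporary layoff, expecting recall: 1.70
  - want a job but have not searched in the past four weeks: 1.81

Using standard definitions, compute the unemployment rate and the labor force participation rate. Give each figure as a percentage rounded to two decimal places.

Employed = 124.39 + 4.99 = 129.38 million (anyone who worked, including part-time for economic reasons, counts as employed).
Unemployed = 11.05 + 1.70 = 12.75 million (jobless and actively searching, or on temporary layoff).
Labor force = 129.38 + 12.75 = 142.13 million.
Not in labor force = 80.49 + 1.81 = 82.30 million (those not working and not actively searching are outside the labor force — including those who want a job but have given up searching).
Civilian working-age population = 142.13 + 82.30 = 224.43 million.
Unemployment rate = 12.75 / 142.13 = 8.97%.
Labor force participation rate = 142.13 / 224.43 = 63.33%.

Unemployment rate ≈ 8.97%; labor force participation rate ≈ 63.33%.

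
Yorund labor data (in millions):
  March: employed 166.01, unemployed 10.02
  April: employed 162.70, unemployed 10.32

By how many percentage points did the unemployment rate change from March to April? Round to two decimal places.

The unemployment rate changed by +0.27 percentage points.

March: labor force = 166.01 + 10.02 = 176.03; u = 10.02/176.03 = 5.69%.
April: labor force = 162.70 + 10.32 = 173.02; u = 10.32/173.02 = 5.96%.
Change = 5.96% − 5.69% = +0.27 pp.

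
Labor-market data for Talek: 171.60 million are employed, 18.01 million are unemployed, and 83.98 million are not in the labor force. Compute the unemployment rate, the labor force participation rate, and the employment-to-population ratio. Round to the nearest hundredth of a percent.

Unemployment rate ≈ 9.50%; labor force participation rate ≈ 69.30%; employment-population ratio ≈ 62.72%.

Labor force = employed + unemployed = 171.60 + 18.01 = 189.61 million.
Working-age population = 189.61 + 83.98 = 273.59 million.
Unemployment rate = 18.01 / 189.61 = 9.50%.
Labor force participation rate = 189.61 / 273.59 = 69.30%.
Employment-population ratio = 171.60 / 273.59 = 62.72%.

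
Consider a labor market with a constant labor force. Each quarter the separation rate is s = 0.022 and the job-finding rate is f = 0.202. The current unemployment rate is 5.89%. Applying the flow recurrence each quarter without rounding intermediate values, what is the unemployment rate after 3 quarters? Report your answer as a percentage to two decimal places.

Unemployment rate after three quarters ≈ 7.98%.

With a fixed labor force, u_{t+1} = u_t + s·(1−u_t) − f·u_t = u_t·(1−s−f) + s.
Here 1−s−f = 0.776 and s = 0.022.
u_1 = 0.058900 × 0.776 + 0.022 = 0.067706.
u_2 = 0.067706 × 0.776 + 0.022 = 0.074540.
u_3 = 0.074540 × 0.776 + 0.022 = 0.079843.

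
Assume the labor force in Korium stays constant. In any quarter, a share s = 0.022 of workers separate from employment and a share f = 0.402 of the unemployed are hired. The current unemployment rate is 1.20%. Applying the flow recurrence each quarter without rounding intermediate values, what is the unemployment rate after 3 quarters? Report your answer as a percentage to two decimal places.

With a fixed labor force, u_{t+1} = u_t + s·(1−u_t) − f·u_t = u_t·(1−s−f) + s.
Here 1−s−f = 0.576 and s = 0.022.
u_1 = 0.012000 × 0.576 + 0.022 = 0.028912.
u_2 = 0.028912 × 0.576 + 0.022 = 0.038653.
u_3 = 0.038653 × 0.576 + 0.022 = 0.044264.

Unemployment rate after three quarters ≈ 4.43%.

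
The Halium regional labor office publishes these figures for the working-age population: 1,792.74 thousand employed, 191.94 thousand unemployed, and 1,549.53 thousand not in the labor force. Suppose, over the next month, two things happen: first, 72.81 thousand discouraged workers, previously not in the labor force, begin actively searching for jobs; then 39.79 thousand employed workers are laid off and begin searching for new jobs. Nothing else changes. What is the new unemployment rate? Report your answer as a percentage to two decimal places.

New unemployment rate ≈ 14.80%.

Initially, labor force = 1,792.74 + 191.94 = 1,984.68 thousand, so u = 191.94/1,984.68 = 9.67%.
After the first change, unemployed and labor force both rise by 72.81 → E = 1,792.74, U = 264.75, labor force = 2,057.49 thousand.
After the second change, employed falls and unemployed rises by 39.79; labor force unchanged → E = 1,752.95, U = 304.54, labor force = 2,057.49 thousand.
New unemployment rate = 304.54 / 2,057.49 = 14.80%.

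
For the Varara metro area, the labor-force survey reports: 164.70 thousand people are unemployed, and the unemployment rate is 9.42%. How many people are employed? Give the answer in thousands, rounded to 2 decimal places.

About 1,583.71 thousand are employed.

Labor force = U / u = 164.70 / 0.0942 ≈ 1,748.41 thousand.
Employed = labor force − unemployed = 1,748.41 − 164.70 = 1,583.71 thousand.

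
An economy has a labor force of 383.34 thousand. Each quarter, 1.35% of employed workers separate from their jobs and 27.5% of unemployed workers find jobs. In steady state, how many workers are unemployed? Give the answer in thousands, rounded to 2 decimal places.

About 17.94 thousand are unemployed in steady state.

Steady-state unemployment rate u* = s/(s+f) = 1.35/(1.35+27.5) = 0.046794.
Unemployed = u* × labor force = 0.046794 × 383.34 ≈ 17.94 thousand.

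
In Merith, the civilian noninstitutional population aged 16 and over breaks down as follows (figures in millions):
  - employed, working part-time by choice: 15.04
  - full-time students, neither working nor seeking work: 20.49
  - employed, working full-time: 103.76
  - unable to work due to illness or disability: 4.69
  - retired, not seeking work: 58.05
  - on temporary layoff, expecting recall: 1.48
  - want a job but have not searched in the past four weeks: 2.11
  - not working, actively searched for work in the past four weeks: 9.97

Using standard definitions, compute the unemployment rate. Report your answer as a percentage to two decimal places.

Unemployment rate ≈ 8.79%.

Employed = 15.04 + 103.76 = 118.80 million.
Unemployed = 1.48 + 9.97 = 11.45 million (jobless and actively searching, or on temporary layoff).
Labor force = 118.80 + 11.45 = 130.25 million.
Unemployment rate = 11.45 / 130.25 = 8.79%.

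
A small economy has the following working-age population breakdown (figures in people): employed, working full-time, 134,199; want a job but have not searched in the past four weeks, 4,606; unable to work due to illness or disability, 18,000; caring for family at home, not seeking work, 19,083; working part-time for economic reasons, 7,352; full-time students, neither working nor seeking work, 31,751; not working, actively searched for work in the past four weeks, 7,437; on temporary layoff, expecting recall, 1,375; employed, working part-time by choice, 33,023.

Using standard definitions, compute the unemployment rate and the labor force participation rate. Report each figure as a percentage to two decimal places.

Unemployment rate ≈ 4.81%; labor force participation rate ≈ 71.40%.

Employed = 134,199 + 7,352 + 33,023 = 174,574 (anyone who worked, including part-time for economic reasons, counts as employed).
Unemployed = 7,437 + 1,375 = 8,812 (jobless and actively searching, or on temporary layoff).
Labor force = 174,574 + 8,812 = 183,386.
Not in labor force = 4,606 + 18,000 + 19,083 + 31,751 = 73,440 (those not working and not actively searching are outside the labor force — including those who want a job but have given up searching).
Civilian working-age population = 183,386 + 73,440 = 256,826.
Unemployment rate = 8,812 / 183,386 = 4.81%.
Labor force participation rate = 183,386 / 256,826 = 71.40%.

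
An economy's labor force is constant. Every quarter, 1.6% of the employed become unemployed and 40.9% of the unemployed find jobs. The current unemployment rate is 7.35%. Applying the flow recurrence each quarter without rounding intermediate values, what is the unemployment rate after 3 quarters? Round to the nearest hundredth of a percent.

With a fixed labor force, u_{t+1} = u_t + s·(1−u_t) − f·u_t = u_t·(1−s−f) + s.
Here 1−s−f = 0.575 and s = 0.016.
u_1 = 0.073500 × 0.575 + 0.016 = 0.058262.
u_2 = 0.058262 × 0.575 + 0.016 = 0.049501.
u_3 = 0.049501 × 0.575 + 0.016 = 0.044463.

Unemployment rate after three quarters ≈ 4.45%.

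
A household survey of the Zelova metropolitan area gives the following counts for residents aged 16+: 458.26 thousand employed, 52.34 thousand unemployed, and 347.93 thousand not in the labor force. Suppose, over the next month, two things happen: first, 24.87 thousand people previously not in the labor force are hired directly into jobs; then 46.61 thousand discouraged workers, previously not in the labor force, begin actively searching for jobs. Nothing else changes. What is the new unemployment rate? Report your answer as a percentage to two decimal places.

New unemployment rate ≈ 17.00%.

Initially, labor force = 458.26 + 52.34 = 510.60 thousand, so u = 52.34/510.60 = 10.25%.
After the first change, employed and labor force both rise by 24.87; unemployed unchanged → E = 483.13, U = 52.34, labor force = 535.47 thousand.
After the second change, unemployed and labor force both rise by 46.61 → E = 483.13, U = 98.95, labor force = 582.08 thousand.
New unemployment rate = 98.95 / 582.08 = 17.00%.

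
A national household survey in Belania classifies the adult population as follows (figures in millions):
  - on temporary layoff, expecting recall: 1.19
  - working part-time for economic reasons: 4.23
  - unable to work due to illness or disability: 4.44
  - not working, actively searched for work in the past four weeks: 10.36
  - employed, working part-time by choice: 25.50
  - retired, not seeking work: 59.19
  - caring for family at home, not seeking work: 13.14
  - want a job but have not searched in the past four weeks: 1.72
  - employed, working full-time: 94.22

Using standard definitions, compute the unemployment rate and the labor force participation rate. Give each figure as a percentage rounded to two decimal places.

Employed = 4.23 + 25.50 + 94.22 = 123.95 million (anyone who worked, including part-time for economic reasons, counts as employed).
Unemployed = 1.19 + 10.36 = 11.55 million (jobless and actively searching, or on temporary layoff).
Labor force = 123.95 + 11.55 = 135.50 million.
Not in labor force = 4.44 + 59.19 + 13.14 + 1.72 = 78.49 million (those not working and not actively searching are outside the labor force — including those who want a job but have given up searching).
Civilian working-age population = 135.50 + 78.49 = 213.99 million.
Unemployment rate = 11.55 / 135.50 = 8.52%.
Labor force participation rate = 135.50 / 213.99 = 63.32%.

Unemployment rate ≈ 8.52%; labor force participation rate ≈ 63.32%.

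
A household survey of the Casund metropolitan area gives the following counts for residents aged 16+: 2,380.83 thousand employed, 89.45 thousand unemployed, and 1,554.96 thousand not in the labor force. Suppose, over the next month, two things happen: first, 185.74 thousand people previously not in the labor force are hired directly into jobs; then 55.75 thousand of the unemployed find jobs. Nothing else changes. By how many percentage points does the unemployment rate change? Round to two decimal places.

The unemployment rate changes by −2.35 percentage points.

Initially, labor force = 2,380.83 + 89.45 = 2,470.28 thousand, so u = 89.45/2,470.28 = 3.62%.
After the first change, employed and labor force both rise by 185.74; unemployed unchanged → E = 2,566.57, U = 89.45, labor force = 2,656.02 thousand.
After the second change, unemployed falls and employed rises by 55.75; labor force unchanged → E = 2,622.32, U = 33.70, labor force = 2,656.02 thousand.
New unemployment rate = 33.70 / 2,656.02 = 1.27%.
Change = 1.27% − 3.62% = −2.35 percentage points.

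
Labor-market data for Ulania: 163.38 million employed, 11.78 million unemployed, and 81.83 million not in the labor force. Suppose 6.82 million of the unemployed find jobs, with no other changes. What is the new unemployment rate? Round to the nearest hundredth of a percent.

Initially, labor force = 163.38 + 11.78 = 175.16 million, so u = 11.78/175.16 = 6.73%.
After the change, unemployed falls and employed rises by 6.82; labor force unchanged → E = 170.20, U = 4.96, labor force = 175.16 million.
New unemployment rate = 4.96 / 175.16 = 2.83%.

New unemployment rate ≈ 2.83%.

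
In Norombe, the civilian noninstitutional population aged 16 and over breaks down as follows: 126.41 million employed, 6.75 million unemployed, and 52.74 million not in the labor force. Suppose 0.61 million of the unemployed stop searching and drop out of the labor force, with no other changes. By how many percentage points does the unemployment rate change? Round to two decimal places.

Initially, labor force = 126.41 + 6.75 = 133.16 million, so u = 6.75/133.16 = 5.07%.
After the change, unemployed and labor force both fall by 0.61 → E = 126.41, U = 6.14, labor force = 132.55 million.
New unemployment rate = 6.14 / 132.55 = 4.63%.
Change = 4.63% − 5.07% = −0.44 percentage points.

The unemployment rate changes by −0.44 percentage points.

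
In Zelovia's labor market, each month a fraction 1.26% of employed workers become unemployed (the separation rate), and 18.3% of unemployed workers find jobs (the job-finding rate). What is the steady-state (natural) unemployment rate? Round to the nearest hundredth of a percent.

Steady-state unemployment rate ≈ 6.44%.

At steady state the flows balance: s·E = f·U, so U/(E+U) = s/(s+f).
u* = 1.26 / (1.26 + 18.3) = 1.26 / 19.56 = 6.44%.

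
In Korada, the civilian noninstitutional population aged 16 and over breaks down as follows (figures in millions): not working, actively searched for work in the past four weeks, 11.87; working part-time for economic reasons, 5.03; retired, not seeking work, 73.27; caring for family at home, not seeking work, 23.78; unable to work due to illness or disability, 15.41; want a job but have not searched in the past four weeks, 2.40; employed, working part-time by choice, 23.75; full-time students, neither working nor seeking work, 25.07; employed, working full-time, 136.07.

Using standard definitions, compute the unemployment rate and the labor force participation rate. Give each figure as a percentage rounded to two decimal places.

Employed = 5.03 + 23.75 + 136.07 = 164.85 million (anyone who worked, including part-time for economic reasons, counts as employed).
Unemployed = 11.87 million.
Labor force = 164.85 + 11.87 = 176.72 million.
Not in labor force = 73.27 + 23.78 + 15.41 + 2.40 + 25.07 = 139.93 million (those not working and not actively searching are outside the labor force — including those who want a job but have given up searching).
Civilian working-age population = 176.72 + 139.93 = 316.65 million.
Unemployment rate = 11.87 / 176.72 = 6.72%.
Labor force participation rate = 176.72 / 316.65 = 55.81%.

Unemployment rate ≈ 6.72%; labor force participation rate ≈ 55.81%.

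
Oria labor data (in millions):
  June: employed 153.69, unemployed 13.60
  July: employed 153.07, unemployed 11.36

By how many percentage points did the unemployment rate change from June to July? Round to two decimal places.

The unemployment rate changed by −1.22 percentage points.

June: labor force = 153.69 + 13.60 = 167.29; u = 13.60/167.29 = 8.13%.
July: labor force = 153.07 + 11.36 = 164.43; u = 11.36/164.43 = 6.91%.
Change = 6.91% − 8.13% = −1.22 pp.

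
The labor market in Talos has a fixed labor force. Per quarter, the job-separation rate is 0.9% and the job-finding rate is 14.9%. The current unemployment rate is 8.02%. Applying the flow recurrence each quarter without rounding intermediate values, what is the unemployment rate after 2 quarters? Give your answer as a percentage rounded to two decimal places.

Unemployment rate after two quarters ≈ 7.34%.

With a fixed labor force, u_{t+1} = u_t + s·(1−u_t) − f·u_t = u_t·(1−s−f) + s.
Here 1−s−f = 0.842 and s = 0.009.
u_1 = 0.080200 × 0.842 + 0.009 = 0.076528.
u_2 = 0.076528 × 0.842 + 0.009 = 0.073437.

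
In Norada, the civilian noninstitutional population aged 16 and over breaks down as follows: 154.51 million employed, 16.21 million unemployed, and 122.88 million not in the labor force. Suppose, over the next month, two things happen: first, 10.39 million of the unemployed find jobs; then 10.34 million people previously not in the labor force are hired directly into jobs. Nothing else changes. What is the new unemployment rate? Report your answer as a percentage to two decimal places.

Initially, labor force = 154.51 + 16.21 = 170.72 million, so u = 16.21/170.72 = 9.50%.
After the first change, unemployed falls and employed rises by 10.39; labor force unchanged → E = 164.90, U = 5.82, labor force = 170.72 million.
After the second change, employed and labor force both rise by 10.34; unemployed unchanged → E = 175.24, U = 5.82, labor force = 181.06 million.
New unemployment rate = 5.82 / 181.06 = 3.21%.

New unemployment rate ≈ 3.21%.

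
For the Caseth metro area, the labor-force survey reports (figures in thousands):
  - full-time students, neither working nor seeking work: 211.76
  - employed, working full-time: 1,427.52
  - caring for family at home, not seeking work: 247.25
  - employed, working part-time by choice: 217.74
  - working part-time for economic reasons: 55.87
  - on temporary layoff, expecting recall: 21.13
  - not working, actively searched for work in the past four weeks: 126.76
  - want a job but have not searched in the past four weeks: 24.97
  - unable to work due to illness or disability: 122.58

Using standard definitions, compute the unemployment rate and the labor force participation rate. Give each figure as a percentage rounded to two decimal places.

Unemployment rate ≈ 8.00%; labor force participation rate ≈ 75.30%.

Employed = 1,427.52 + 217.74 + 55.87 = 1,701.13 thousand (anyone who worked, including part-time for economic reasons, counts as employed).
Unemployed = 21.13 + 126.76 = 147.89 thousand (jobless and actively searching, or on temporary layoff).
Labor force = 1,701.13 + 147.89 = 1,849.02 thousand.
Not in labor force = 211.76 + 247.25 + 24.97 + 122.58 = 606.56 thousand (those not working and not actively searching are outside the labor force — including those who want a job but have given up searching).
Civilian working-age population = 1,849.02 + 606.56 = 2,455.58 thousand.
Unemployment rate = 147.89 / 1,849.02 = 8.00%.
Labor force participation rate = 1,849.02 / 2,455.58 = 75.30%.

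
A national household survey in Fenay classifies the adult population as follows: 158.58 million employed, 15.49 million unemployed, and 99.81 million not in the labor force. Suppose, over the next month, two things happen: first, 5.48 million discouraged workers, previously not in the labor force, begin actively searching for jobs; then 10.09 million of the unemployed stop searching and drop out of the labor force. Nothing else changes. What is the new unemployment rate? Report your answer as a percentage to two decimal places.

New unemployment rate ≈ 6.42%.

Initially, labor force = 158.58 + 15.49 = 174.07 million, so u = 15.49/174.07 = 8.90%.
After the first change, unemployed and labor force both rise by 5.48 → E = 158.58, U = 20.97, labor force = 179.55 million.
After the second change, unemployed and labor force both fall by 10.09 → E = 158.58, U = 10.88, labor force = 169.46 million.
New unemployment rate = 10.88 / 169.46 = 6.42%.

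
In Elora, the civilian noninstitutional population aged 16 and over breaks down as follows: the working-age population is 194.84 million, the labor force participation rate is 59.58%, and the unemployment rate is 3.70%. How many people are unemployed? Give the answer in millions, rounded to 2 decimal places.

About 4.30 million are unemployed.

Labor force = 0.5958 × 194.84 = 116.09 million.
Unemployed = 0.0370 × 116.09 ≈ 4.30 million.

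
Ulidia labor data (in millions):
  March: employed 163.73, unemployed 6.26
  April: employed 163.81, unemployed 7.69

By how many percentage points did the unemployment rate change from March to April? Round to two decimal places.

March: labor force = 163.73 + 6.26 = 169.99; u = 6.26/169.99 = 3.68%.
April: labor force = 163.81 + 7.69 = 171.50; u = 7.69/171.50 = 4.48%.
Change = 4.48% − 3.68% = +0.80 pp.

The unemployment rate changed by +0.80 percentage points.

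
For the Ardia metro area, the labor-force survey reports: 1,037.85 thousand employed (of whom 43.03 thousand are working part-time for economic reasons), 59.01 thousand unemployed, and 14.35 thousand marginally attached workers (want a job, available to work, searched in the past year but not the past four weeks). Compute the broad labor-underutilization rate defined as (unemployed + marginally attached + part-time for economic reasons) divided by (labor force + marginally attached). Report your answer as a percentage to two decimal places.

Labor force = 1,037.85 + 59.01 = 1,096.86 thousand.
Numerator = 59.01 + 14.35 + 43.03 = 116.39 thousand.
Denominator = 1,096.86 + 14.35 = 1,111.21 thousand.
Broad rate = 116.39 / 1,111.21 = 10.47%.

Broad underutilization rate ≈ 10.47%.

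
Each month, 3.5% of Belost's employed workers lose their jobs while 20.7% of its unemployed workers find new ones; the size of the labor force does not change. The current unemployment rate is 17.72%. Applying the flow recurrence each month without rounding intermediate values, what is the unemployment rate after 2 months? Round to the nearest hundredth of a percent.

Unemployment rate after two months ≈ 16.33%.

With a fixed labor force, u_{t+1} = u_t + s·(1−u_t) − f·u_t = u_t·(1−s−f) + s.
Here 1−s−f = 0.758 and s = 0.035.
u_1 = 0.177200 × 0.758 + 0.035 = 0.169318.
u_2 = 0.169318 × 0.758 + 0.035 = 0.163343.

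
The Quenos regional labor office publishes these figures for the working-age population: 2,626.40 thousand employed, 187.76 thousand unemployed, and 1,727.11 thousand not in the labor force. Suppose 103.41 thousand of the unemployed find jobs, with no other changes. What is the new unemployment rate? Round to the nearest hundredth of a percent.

Initially, labor force = 2,626.40 + 187.76 = 2,814.16 thousand, so u = 187.76/2,814.16 = 6.67%.
After the change, unemployed falls and employed rises by 103.41; labor force unchanged → E = 2,729.81, U = 84.35, labor force = 2,814.16 thousand.
New unemployment rate = 84.35 / 2,814.16 = 3.00%.

New unemployment rate ≈ 3.00%.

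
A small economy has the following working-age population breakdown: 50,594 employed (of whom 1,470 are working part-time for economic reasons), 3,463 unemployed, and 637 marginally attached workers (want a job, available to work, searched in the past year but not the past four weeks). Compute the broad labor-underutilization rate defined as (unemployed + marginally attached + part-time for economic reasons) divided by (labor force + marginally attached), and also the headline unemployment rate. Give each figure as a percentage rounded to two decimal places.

Labor force = 50,594 + 3,463 = 54,057.
Numerator = 3,463 + 637 + 1,470 = 5,570.
Denominator = 54,057 + 637 = 54,694.
Broad rate = 5,570 / 54,694 = 10.18%.
Headline unemployment rate = 3,463 / 54,057 = 6.41%.

Broad underutilization rate ≈ 10.18%; headline unemployment rate ≈ 6.41%.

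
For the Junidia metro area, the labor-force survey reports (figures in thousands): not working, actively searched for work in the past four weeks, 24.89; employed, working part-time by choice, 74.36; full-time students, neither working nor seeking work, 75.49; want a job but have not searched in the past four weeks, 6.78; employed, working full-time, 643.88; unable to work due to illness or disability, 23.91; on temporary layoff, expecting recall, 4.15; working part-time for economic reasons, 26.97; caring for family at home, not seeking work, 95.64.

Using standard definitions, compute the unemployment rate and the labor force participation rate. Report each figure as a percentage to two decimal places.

Employed = 74.36 + 643.88 + 26.97 = 745.21 thousand (anyone who worked, including part-time for economic reasons, counts as employed).
Unemployed = 24.89 + 4.15 = 29.04 thousand (jobless and actively searching, or on temporary layoff).
Labor force = 745.21 + 29.04 = 774.25 thousand.
Not in labor force = 75.49 + 6.78 + 23.91 + 95.64 = 201.82 thousand (those not working and not actively searching are outside the labor force — including those who want a job but have given up searching).
Civilian working-age population = 774.25 + 201.82 = 976.07 thousand.
Unemployment rate = 29.04 / 774.25 = 3.75%.
Labor force participation rate = 774.25 / 976.07 = 79.32%.

Unemployment rate ≈ 3.75%; labor force participation rate ≈ 79.32%.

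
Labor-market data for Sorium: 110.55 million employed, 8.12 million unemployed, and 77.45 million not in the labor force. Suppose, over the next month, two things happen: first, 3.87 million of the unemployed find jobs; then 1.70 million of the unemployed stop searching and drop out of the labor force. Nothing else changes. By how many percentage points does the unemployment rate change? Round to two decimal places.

The unemployment rate changes by −4.66 percentage points.

Initially, labor force = 110.55 + 8.12 = 118.67 million, so u = 8.12/118.67 = 6.84%.
After the first change, unemployed falls and employed rises by 3.87; labor force unchanged → E = 114.42, U = 4.25, labor force = 118.67 million.
After the second change, unemployed and labor force both fall by 1.70 → E = 114.42, U = 2.55, labor force = 116.97 million.
New unemployment rate = 2.55 / 116.97 = 2.18%.
Change = 2.18% − 6.84% = −4.66 percentage points.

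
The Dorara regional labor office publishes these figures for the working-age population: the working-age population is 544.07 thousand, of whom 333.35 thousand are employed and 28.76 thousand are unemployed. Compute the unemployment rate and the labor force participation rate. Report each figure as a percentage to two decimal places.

Labor force = employed + unemployed = 333.35 + 28.76 = 362.11 thousand.
Unemployment rate = 28.76 / 362.11 = 7.94%.
Labor force participation rate = 362.11 / 544.07 = 66.56%.

Unemployment rate ≈ 7.94%; labor force participation rate ≈ 66.56%.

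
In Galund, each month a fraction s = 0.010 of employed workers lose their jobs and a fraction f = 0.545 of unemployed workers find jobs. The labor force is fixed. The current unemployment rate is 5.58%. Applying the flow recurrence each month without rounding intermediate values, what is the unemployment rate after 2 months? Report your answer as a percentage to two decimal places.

Unemployment rate after two months ≈ 2.55%.

With a fixed labor force, u_{t+1} = u_t + s·(1−u_t) − f·u_t = u_t·(1−s−f) + s.
Here 1−s−f = 0.445 and s = 0.010.
u_1 = 0.055800 × 0.445 + 0.010 = 0.034831.
u_2 = 0.034831 × 0.445 + 0.010 = 0.025500.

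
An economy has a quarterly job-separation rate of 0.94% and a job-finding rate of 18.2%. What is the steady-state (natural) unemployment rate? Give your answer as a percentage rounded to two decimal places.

At steady state the flows balance: s·E = f·U, so U/(E+U) = s/(s+f).
u* = 0.94 / (0.94 + 18.2) = 0.94 / 19.14 = 4.91%.

Steady-state unemployment rate ≈ 4.91%.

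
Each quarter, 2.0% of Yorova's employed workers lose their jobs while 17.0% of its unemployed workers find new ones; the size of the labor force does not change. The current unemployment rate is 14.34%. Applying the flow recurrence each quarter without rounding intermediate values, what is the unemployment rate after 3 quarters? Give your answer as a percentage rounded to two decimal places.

With a fixed labor force, u_{t+1} = u_t + s·(1−u_t) − f·u_t = u_t·(1−s−f) + s.
Here 1−s−f = 0.810 and s = 0.020.
u_1 = 0.143400 × 0.810 + 0.020 = 0.136154.
u_2 = 0.136154 × 0.810 + 0.020 = 0.130285.
u_3 = 0.130285 × 0.810 + 0.020 = 0.125531.

Unemployment rate after three quarters ≈ 12.55%.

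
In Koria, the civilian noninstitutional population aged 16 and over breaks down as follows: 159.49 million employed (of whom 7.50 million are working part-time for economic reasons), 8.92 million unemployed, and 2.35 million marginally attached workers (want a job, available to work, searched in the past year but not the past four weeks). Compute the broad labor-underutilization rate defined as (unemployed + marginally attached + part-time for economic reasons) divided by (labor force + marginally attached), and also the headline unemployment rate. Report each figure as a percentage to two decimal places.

Labor force = 159.49 + 8.92 = 168.41 million.
Numerator = 8.92 + 2.35 + 7.50 = 18.77 million.
Denominator = 168.41 + 2.35 = 170.76 million.
Broad rate = 18.77 / 170.76 = 10.99%.
Headline unemployment rate = 8.92 / 168.41 = 5.30%.

Broad underutilization rate ≈ 10.99%; headline unemployment rate ≈ 5.30%.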